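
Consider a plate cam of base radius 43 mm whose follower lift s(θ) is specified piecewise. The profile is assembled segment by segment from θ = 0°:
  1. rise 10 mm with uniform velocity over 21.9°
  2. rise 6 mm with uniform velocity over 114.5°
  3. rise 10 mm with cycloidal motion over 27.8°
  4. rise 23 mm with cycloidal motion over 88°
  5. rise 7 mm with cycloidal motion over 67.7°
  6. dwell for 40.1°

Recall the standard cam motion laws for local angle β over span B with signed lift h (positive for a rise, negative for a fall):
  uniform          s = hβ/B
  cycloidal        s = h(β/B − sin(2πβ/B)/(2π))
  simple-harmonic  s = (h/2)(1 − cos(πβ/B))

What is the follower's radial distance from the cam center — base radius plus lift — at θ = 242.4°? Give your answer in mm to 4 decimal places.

seg 1 [0°–21.9°] uniform, h=10: full span → s += 10 → s = 10.0000
seg 2 [21.9°–136.4°] uniform, h=6: full span → s += 6 → s = 16.0000
seg 3 [136.4°–164.2°] cycloidal, h=10: full span → s += 10 → s = 26.0000
seg 4 [164.2°–252.2°] cycloidal, h=23: θ=242.4° here. β=78.2, B=88. 23·(0.8886 − sin(2π·0.8886)/(2π)) = 22.7960 → s = 48.7960
radial distance = base radius + s = 43 + 48.7960 = 91.7960

91.7960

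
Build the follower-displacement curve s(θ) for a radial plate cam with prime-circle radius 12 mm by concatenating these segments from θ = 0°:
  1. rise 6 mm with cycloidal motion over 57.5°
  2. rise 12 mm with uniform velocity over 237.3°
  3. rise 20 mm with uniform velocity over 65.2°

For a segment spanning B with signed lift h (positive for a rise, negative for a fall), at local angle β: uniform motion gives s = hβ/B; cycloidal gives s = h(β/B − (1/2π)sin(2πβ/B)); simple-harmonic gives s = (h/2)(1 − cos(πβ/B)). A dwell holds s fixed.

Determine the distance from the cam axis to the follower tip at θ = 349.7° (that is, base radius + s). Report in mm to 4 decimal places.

seg 1 [0°–57.5°] cycloidal, h=6: full span → s += 6 → s = 6.0000
seg 2 [57.5°–294.8°] uniform, h=12: full span → s += 12 → s = 18.0000
seg 3 [294.8°–360°] uniform, h=20: θ=349.7° here. β=54.9, B=65.2. 20·54.9/65.2 = 16.8405 → s = 34.8405
radial distance = base radius + s = 12 + 34.8405 = 46.8405

46.8405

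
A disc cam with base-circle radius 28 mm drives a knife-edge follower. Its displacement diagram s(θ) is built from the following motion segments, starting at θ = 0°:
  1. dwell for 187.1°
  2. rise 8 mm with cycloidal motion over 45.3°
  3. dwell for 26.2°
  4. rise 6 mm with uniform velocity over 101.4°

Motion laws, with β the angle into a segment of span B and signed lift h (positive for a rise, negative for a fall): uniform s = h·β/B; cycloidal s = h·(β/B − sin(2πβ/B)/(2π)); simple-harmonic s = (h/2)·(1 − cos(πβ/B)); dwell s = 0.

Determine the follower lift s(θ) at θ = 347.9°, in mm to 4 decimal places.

seg 1 [0°–187.1°] dwell: s stays 0.0000
seg 2 [187.1°–232.4°] cycloidal, h=8: full span → s += 8 → s = 8.0000
seg 3 [232.4°–258.6°] dwell: s stays 8.0000
seg 4 [258.6°–360°] uniform, h=6: θ=347.9° here. β=89.3, B=101.4. 6·89.3/101.4 = 5.2840 → s = 13.2840

13.2840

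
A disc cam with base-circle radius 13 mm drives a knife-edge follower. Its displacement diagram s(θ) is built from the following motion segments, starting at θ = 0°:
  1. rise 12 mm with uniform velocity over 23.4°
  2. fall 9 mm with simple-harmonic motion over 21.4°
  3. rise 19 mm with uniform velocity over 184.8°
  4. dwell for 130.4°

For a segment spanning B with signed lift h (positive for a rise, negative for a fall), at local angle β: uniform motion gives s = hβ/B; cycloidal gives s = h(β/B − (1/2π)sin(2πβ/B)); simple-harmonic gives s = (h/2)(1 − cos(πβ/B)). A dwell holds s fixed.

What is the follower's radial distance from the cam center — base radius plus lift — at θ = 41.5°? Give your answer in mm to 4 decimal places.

seg 1 [0°–23.4°] uniform, h=12: full span → s += 12 → s = 12.0000
seg 2 [23.4°–44.8°] simple-harmonic, h=-9: θ=41.5° here. β=18.1, B=21.4. -9/2·(1 − cos(π·0.8458)) = -8.4822 → s = 3.5178
radial distance = base radius + s = 13 + 3.5178 = 16.5178

16.5178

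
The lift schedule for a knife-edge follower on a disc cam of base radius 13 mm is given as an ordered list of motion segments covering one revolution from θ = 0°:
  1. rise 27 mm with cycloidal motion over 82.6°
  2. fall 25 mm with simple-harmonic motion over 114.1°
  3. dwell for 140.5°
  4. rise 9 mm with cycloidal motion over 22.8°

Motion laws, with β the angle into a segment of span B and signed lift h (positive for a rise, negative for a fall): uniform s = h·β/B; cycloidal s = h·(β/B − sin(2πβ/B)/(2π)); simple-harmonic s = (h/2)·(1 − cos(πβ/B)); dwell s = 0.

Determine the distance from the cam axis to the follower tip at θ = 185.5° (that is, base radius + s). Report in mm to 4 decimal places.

seg 1 [0°–82.6°] cycloidal, h=27: full span → s += 27 → s = 27.0000
seg 2 [82.6°–196.7°] simple-harmonic, h=-25: θ=185.5° here. β=102.9, B=114.1. -25/2·(1 − cos(π·0.9018)) = -24.4103 → s = 2.5897
radial distance = base radius + s = 13 + 2.5897 = 15.5897

15.5897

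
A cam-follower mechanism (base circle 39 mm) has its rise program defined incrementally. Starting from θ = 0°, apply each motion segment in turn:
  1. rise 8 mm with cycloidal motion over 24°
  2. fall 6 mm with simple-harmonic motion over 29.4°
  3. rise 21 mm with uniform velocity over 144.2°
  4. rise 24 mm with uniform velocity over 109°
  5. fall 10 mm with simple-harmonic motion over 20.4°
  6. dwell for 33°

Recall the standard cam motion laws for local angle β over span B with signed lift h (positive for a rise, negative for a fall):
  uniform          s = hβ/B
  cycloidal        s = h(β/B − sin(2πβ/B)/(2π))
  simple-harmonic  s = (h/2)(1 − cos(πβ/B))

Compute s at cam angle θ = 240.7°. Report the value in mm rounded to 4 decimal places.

seg 1 [0°–24°] cycloidal, h=8: full span → s += 8 → s = 8.0000
seg 2 [24°–53.4°] simple-harmonic, h=-6: full span → s += -6 → s = 2.0000
seg 3 [53.4°–197.6°] uniform, h=21: full span → s += 21 → s = 23.0000
seg 4 [197.6°–306.6°] uniform, h=24: θ=240.7° here. β=43.1, B=109. 24·43.1/109 = 9.4899 → s = 32.4899

32.4899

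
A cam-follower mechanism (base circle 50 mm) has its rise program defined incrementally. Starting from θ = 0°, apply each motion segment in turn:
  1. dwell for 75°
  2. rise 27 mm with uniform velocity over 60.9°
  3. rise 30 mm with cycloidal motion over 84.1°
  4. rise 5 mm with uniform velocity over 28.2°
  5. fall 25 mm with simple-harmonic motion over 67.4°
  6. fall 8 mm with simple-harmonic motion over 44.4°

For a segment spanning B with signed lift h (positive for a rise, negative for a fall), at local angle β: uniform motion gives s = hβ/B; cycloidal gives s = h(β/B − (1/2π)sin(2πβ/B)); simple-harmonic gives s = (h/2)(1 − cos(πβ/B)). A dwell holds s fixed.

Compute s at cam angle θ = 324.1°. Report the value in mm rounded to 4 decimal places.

seg 1 [0°–75°] dwell: s stays 0.0000
seg 2 [75°–135.9°] uniform, h=27: full span → s += 27 → s = 27.0000
seg 3 [135.9°–220°] cycloidal, h=30: full span → s += 30 → s = 57.0000
seg 4 [220°–248.2°] uniform, h=5: full span → s += 5 → s = 62.0000
seg 5 [248.2°–315.6°] simple-harmonic, h=-25: full span → s += -25 → s = 37.0000
seg 6 [315.6°–360°] simple-harmonic, h=-8: θ=324.1° here. β=8.5, B=44.4. -8/2·(1 − cos(π·0.1914)) = -0.7019 → s = 36.2981

36.2981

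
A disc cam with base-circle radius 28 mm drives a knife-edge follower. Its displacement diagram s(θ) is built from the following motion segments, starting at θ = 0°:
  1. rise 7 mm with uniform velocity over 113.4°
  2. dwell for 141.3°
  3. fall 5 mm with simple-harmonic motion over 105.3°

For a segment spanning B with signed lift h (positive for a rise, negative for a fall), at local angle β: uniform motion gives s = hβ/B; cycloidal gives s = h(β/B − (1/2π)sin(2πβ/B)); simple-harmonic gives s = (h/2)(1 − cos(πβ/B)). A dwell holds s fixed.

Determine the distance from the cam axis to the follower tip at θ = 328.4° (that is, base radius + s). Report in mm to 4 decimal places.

seg 1 [0°–113.4°] uniform, h=7: full span → s += 7 → s = 7.0000
seg 2 [113.4°–254.7°] dwell: s stays 7.0000
seg 3 [254.7°–360°] simple-harmonic, h=-5: θ=328.4° here. β=73.7, B=105.3. -5/2·(1 − cos(π·0.6999)) = -3.9689 → s = 3.0311
radial distance = base radius + s = 28 + 3.0311 = 31.0311

31.0311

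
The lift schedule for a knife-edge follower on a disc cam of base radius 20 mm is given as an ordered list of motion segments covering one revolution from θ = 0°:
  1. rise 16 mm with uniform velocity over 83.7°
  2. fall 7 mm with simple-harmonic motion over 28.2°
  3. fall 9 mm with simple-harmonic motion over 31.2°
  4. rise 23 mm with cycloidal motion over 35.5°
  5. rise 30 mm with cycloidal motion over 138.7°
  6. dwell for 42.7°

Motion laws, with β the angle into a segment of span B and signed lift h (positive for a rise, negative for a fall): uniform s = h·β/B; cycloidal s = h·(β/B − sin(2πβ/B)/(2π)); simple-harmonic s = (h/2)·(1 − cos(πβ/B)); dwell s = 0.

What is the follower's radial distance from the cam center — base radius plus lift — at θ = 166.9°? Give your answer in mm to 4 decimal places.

seg 1 [0°–83.7°] uniform, h=16: full span → s += 16 → s = 16.0000
seg 2 [83.7°–111.9°] simple-harmonic, h=-7: full span → s += -7 → s = 9.0000
seg 3 [111.9°–143.1°] simple-harmonic, h=-9: full span → s += -9 → s = 0.0000
seg 4 [143.1°–178.6°] cycloidal, h=23: θ=166.9° here. β=23.8, B=35.5. 23·(0.6704 − sin(2π·0.6704)/(2π)) = 18.6322 → s = 18.6322
radial distance = base radius + s = 20 + 18.6322 = 38.6322

38.6322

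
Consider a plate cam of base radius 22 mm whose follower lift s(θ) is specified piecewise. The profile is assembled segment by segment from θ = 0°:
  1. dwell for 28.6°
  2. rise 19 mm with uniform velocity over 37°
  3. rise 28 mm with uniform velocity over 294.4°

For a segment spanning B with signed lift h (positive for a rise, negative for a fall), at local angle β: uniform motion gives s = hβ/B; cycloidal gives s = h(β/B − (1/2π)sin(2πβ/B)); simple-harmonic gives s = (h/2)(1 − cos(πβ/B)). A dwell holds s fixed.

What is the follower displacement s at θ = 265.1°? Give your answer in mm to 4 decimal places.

seg 1 [0°–28.6°] dwell: s stays 0.0000
seg 2 [28.6°–65.6°] uniform, h=19: full span → s += 19 → s = 19.0000
seg 3 [65.6°–360°] uniform, h=28: θ=265.1° here. β=199.5, B=294.4. 28·199.5/294.4 = 18.9742 → s = 37.9742

37.9742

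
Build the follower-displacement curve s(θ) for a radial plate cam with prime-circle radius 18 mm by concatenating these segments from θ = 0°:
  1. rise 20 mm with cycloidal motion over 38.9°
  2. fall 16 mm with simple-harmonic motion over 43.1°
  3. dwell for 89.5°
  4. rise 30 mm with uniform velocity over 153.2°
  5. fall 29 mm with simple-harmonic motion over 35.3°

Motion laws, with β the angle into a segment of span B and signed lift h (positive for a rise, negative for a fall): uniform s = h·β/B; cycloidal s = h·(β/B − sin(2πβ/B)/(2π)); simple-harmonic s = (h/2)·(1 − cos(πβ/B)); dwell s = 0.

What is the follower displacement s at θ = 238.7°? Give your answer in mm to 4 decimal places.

seg 1 [0°–38.9°] cycloidal, h=20: full span → s += 20 → s = 20.0000
seg 2 [38.9°–82°] simple-harmonic, h=-16: full span → s += -16 → s = 4.0000
seg 3 [82°–171.5°] dwell: s stays 4.0000
seg 4 [171.5°–324.7°] uniform, h=30: θ=238.7° here. β=67.2, B=153.2. 30·67.2/153.2 = 13.1593 → s = 17.1593

17.1593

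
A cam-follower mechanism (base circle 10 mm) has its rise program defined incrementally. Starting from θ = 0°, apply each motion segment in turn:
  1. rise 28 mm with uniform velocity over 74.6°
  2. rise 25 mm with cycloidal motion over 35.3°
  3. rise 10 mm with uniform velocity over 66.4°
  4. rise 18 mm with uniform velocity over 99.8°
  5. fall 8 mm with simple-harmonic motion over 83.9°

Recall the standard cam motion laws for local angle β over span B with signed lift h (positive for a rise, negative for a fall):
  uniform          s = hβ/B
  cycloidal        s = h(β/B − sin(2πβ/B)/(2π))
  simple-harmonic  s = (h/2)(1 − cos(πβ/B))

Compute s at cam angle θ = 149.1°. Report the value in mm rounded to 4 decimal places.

seg 1 [0°–74.6°] uniform, h=28: full span → s += 28 → s = 28.0000
seg 2 [74.6°–109.9°] cycloidal, h=25: full span → s += 25 → s = 53.0000
seg 3 [109.9°–176.3°] uniform, h=10: θ=149.1° here. β=39.2, B=66.4. 10·39.2/66.4 = 5.9036 → s = 58.9036

58.9036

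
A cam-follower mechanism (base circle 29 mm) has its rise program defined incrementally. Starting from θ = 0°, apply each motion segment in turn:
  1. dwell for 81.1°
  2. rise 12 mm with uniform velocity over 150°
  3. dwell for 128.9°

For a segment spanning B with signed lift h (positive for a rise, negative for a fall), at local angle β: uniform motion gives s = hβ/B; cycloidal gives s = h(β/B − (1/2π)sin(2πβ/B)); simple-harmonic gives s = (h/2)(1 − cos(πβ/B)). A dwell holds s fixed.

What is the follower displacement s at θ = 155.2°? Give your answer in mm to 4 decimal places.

seg 1 [0°–81.1°] dwell: s stays 0.0000
seg 2 [81.1°–231.1°] uniform, h=12: θ=155.2° here. β=74.1, B=150. 12·74.1/150 = 5.9280 → s = 5.9280

5.9280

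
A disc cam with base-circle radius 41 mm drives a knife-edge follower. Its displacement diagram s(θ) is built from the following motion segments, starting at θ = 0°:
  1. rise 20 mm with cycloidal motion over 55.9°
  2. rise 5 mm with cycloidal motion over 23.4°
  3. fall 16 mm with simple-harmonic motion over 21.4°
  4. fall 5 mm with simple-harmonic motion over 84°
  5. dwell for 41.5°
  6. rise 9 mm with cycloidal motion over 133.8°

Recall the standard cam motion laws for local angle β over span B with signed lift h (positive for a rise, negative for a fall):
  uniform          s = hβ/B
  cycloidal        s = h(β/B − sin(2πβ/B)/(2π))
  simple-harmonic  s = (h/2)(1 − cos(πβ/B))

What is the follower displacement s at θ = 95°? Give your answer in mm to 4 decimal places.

seg 1 [0°–55.9°] cycloidal, h=20: full span → s += 20 → s = 20.0000
seg 2 [55.9°–79.3°] cycloidal, h=5: full span → s += 5 → s = 25.0000
seg 3 [79.3°–100.7°] simple-harmonic, h=-16: θ=95° here. β=15.7, B=21.4. -16/2·(1 − cos(π·0.7336)) = -13.3589 → s = 11.6411

11.6411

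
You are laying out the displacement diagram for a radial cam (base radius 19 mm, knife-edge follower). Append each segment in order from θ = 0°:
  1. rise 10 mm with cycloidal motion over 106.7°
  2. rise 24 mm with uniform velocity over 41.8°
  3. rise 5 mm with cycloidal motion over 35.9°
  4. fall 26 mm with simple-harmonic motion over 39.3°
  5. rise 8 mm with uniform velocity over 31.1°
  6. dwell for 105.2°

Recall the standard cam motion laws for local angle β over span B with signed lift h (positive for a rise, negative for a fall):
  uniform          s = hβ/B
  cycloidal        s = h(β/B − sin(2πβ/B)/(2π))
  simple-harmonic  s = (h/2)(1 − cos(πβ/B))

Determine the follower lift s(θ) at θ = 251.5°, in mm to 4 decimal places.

seg 1 [0°–106.7°] cycloidal, h=10: full span → s += 10 → s = 10.0000
seg 2 [106.7°–148.5°] uniform, h=24: full span → s += 24 → s = 34.0000
seg 3 [148.5°–184.4°] cycloidal, h=5: full span → s += 5 → s = 39.0000
seg 4 [184.4°–223.7°] simple-harmonic, h=-26: full span → s += -26 → s = 13.0000
seg 5 [223.7°–254.8°] uniform, h=8: θ=251.5° here. β=27.8, B=31.1. 8·27.8/31.1 = 7.1511 → s = 20.1511

20.1511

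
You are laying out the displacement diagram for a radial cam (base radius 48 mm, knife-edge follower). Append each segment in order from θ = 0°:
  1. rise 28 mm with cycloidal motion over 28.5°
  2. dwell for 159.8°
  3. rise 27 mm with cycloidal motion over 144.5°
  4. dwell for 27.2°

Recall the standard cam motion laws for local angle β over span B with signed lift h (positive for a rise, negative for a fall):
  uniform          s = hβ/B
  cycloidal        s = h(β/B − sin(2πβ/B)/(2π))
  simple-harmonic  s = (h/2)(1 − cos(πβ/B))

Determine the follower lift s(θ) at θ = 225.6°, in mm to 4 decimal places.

seg 1 [0°–28.5°] cycloidal, h=28: full span → s += 28 → s = 28.0000
seg 2 [28.5°–188.3°] dwell: s stays 28.0000
seg 3 [188.3°–332.8°] cycloidal, h=27: θ=225.6° here. β=37.3, B=144.5. 27·(0.2581 − sin(2π·0.2581)/(2π)) = 2.6780 → s = 30.6780

30.6780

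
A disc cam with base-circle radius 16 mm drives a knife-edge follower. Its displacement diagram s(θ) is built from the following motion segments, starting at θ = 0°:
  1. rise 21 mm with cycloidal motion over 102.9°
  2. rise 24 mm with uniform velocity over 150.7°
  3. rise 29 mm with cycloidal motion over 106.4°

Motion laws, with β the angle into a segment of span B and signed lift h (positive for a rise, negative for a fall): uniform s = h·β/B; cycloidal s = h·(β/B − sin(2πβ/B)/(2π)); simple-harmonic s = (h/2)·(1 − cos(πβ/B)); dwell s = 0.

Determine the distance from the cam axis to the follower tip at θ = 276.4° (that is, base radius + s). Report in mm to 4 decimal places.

seg 1 [0°–102.9°] cycloidal, h=21: full span → s += 21 → s = 21.0000
seg 2 [102.9°–253.6°] uniform, h=24: full span → s += 24 → s = 45.0000
seg 3 [253.6°–360°] cycloidal, h=29: θ=276.4° here. β=22.8, B=106.4. 29·(0.2143 − sin(2π·0.2143)/(2π)) = 1.7145 → s = 46.7145
radial distance = base radius + s = 16 + 46.7145 = 62.7145

62.7145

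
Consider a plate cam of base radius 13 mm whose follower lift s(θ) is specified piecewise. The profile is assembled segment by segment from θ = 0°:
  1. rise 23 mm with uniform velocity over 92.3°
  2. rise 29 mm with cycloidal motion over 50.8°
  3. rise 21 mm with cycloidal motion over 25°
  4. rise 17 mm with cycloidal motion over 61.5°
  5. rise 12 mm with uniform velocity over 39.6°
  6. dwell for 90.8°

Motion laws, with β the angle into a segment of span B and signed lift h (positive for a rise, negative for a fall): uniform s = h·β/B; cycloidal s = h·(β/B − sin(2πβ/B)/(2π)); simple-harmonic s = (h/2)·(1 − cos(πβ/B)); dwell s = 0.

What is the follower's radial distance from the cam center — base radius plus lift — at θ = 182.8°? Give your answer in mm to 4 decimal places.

seg 1 [0°–92.3°] uniform, h=23: full span → s += 23 → s = 23.0000
seg 2 [92.3°–143.1°] cycloidal, h=29: full span → s += 29 → s = 52.0000
seg 3 [143.1°–168.1°] cycloidal, h=21: full span → s += 21 → s = 73.0000
seg 4 [168.1°–229.6°] cycloidal, h=17: θ=182.8° here. β=14.7, B=61.5. 17·(0.2390 − sin(2π·0.2390)/(2π)) = 1.3642 → s = 74.3642
radial distance = base radius + s = 13 + 74.3642 = 87.3642

87.3642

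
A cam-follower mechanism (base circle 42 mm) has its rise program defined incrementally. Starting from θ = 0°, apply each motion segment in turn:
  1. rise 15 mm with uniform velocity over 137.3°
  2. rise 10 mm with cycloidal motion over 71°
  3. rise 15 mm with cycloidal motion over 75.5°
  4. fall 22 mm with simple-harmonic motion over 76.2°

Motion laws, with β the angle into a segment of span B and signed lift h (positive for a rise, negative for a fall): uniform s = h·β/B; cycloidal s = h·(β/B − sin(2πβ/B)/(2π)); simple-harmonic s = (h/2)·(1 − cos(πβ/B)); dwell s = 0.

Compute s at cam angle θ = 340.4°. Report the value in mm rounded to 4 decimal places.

seg 1 [0°–137.3°] uniform, h=15: full span → s += 15 → s = 15.0000
seg 2 [137.3°–208.3°] cycloidal, h=10: full span → s += 10 → s = 25.0000
seg 3 [208.3°–283.8°] cycloidal, h=15: full span → s += 15 → s = 40.0000
seg 4 [283.8°–360°] simple-harmonic, h=-22: θ=340.4° here. β=56.6, B=76.2. -22/2·(1 − cos(π·0.7428)) = -18.5998 → s = 21.4002

21.4002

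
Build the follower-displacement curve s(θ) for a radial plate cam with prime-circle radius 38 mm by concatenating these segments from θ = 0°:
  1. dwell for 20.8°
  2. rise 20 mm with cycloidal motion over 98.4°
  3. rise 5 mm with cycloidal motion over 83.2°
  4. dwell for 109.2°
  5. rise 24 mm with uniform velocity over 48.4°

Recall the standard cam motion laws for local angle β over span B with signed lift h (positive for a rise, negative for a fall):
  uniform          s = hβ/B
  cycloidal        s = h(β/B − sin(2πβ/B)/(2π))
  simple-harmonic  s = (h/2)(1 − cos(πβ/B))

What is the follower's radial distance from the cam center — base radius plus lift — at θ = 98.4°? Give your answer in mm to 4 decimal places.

seg 1 [0°–20.8°] dwell: s stays 0.0000
seg 2 [20.8°–119.2°] cycloidal, h=20: θ=98.4° here. β=77.6, B=98.4. 20·(0.7886 − sin(2π·0.7886)/(2π)) = 18.8622 → s = 18.8622
radial distance = base radius + s = 38 + 18.8622 = 56.8622

56.8622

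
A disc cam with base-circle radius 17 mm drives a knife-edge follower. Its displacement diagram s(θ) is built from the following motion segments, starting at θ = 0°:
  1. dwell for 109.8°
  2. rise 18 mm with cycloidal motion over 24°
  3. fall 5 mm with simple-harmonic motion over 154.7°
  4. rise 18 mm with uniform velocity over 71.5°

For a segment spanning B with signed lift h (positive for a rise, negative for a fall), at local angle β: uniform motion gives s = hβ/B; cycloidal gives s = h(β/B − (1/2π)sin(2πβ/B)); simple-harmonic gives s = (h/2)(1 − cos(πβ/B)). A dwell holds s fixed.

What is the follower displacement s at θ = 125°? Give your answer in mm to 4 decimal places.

seg 1 [0°–109.8°] dwell: s stays 0.0000
seg 2 [109.8°–133.8°] cycloidal, h=18: θ=125° here. β=15.2, B=24. 18·(0.6333 − sin(2π·0.6333)/(2π)) = 13.5290 → s = 13.5290

13.5290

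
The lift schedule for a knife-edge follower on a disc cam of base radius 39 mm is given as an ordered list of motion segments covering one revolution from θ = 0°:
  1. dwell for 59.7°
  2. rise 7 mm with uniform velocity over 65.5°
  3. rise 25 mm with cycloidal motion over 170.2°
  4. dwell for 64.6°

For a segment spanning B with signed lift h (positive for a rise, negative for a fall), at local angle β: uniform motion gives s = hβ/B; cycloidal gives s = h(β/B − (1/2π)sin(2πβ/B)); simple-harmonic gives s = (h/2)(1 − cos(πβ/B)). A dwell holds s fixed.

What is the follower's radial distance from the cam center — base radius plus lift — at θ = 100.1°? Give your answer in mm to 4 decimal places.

seg 1 [0°–59.7°] dwell: s stays 0.0000
seg 2 [59.7°–125.2°] uniform, h=7: θ=100.1° here. β=40.4, B=65.5. 7·40.4/65.5 = 4.3176 → s = 4.3176
radial distance = base radius + s = 39 + 4.3176 = 43.3176

43.3176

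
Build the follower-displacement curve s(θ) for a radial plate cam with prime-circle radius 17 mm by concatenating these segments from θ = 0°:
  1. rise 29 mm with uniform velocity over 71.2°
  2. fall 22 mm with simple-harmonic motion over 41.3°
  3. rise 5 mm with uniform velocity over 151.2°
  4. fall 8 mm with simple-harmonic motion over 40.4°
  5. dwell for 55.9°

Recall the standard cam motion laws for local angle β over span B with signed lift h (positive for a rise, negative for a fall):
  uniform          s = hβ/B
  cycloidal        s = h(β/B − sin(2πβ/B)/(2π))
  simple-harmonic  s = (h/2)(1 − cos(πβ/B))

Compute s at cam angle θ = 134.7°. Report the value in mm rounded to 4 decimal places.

seg 1 [0°–71.2°] uniform, h=29: full span → s += 29 → s = 29.0000
seg 2 [71.2°–112.5°] simple-harmonic, h=-22: full span → s += -22 → s = 7.0000
seg 3 [112.5°–263.7°] uniform, h=5: θ=134.7° here. β=22.2, B=151.2. 5·22.2/151.2 = 0.7341 → s = 7.7341

7.7341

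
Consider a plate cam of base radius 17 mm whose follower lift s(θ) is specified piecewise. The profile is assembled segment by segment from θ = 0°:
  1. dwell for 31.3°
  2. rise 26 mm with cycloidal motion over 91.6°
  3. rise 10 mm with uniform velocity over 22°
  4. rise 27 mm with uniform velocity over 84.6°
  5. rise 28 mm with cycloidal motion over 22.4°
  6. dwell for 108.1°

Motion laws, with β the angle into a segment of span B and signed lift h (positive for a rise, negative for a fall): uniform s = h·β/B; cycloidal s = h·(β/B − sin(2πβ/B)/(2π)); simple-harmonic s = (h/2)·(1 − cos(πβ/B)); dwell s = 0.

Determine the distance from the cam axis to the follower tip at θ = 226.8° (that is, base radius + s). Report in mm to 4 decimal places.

seg 1 [0°–31.3°] dwell: s stays 0.0000
seg 2 [31.3°–122.9°] cycloidal, h=26: full span → s += 26 → s = 26.0000
seg 3 [122.9°–144.9°] uniform, h=10: full span → s += 10 → s = 36.0000
seg 4 [144.9°–229.5°] uniform, h=27: θ=226.8° here. β=81.9, B=84.6. 27·81.9/84.6 = 26.1383 → s = 62.1383
radial distance = base radius + s = 17 + 62.1383 = 79.1383

79.1383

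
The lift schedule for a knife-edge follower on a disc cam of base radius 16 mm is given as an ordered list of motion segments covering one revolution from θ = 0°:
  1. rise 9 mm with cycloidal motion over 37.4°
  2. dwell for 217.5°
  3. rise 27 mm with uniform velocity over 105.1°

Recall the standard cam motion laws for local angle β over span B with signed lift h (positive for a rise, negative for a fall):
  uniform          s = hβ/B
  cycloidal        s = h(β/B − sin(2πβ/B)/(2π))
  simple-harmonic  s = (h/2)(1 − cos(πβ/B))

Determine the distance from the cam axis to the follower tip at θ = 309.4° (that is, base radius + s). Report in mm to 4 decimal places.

seg 1 [0°–37.4°] cycloidal, h=9: full span → s += 9 → s = 9.0000
seg 2 [37.4°–254.9°] dwell: s stays 9.0000
seg 3 [254.9°–360°] uniform, h=27: θ=309.4° here. β=54.5, B=105.1. 27·54.5/105.1 = 14.0010 → s = 23.0010
radial distance = base radius + s = 16 + 23.0010 = 39.0010

39.0010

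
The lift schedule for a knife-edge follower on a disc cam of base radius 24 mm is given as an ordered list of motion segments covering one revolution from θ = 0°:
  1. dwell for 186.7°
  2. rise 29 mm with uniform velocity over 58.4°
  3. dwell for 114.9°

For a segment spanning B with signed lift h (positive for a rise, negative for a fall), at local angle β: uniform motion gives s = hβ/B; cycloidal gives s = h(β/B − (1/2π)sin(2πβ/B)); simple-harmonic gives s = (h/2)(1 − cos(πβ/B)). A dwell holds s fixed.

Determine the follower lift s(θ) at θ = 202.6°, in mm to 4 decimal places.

seg 1 [0°–186.7°] dwell: s stays 0.0000
seg 2 [186.7°–245.1°] uniform, h=29: θ=202.6° here. β=15.9, B=58.4. 29·15.9/58.4 = 7.8955 → s = 7.8955

7.8955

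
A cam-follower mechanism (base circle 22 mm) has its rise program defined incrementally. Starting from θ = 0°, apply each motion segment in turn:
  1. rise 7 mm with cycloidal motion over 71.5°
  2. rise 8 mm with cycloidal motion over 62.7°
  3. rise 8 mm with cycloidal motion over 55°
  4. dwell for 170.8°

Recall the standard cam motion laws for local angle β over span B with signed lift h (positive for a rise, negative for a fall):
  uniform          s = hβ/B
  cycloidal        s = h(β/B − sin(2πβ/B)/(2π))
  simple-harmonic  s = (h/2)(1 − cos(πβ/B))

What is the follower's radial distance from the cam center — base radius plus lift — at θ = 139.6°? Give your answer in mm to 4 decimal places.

seg 1 [0°–71.5°] cycloidal, h=7: full span → s += 7 → s = 7.0000
seg 2 [71.5°–134.2°] cycloidal, h=8: full span → s += 8 → s = 15.0000
seg 3 [134.2°–189.2°] cycloidal, h=8: θ=139.6° here. β=5.4, B=55. 8·(0.0982 − sin(2π·0.0982)/(2π)) = 0.0489 → s = 15.0489
radial distance = base radius + s = 22 + 15.0489 = 37.0489

37.0489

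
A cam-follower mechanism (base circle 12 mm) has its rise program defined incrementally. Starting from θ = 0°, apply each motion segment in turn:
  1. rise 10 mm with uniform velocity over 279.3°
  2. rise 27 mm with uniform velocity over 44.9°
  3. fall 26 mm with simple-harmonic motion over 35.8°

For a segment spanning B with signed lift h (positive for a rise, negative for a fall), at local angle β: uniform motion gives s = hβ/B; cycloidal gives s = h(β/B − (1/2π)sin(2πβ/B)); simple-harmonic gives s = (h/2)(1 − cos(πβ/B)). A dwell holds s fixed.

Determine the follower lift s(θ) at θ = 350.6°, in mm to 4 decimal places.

seg 1 [0°–279.3°] uniform, h=10: full span → s += 10 → s = 10.0000
seg 2 [279.3°–324.2°] uniform, h=27: full span → s += 27 → s = 37.0000
seg 3 [324.2°–360°] simple-harmonic, h=-26: θ=350.6° here. β=26.4, B=35.8. -26/2·(1 − cos(π·0.7374)) = -21.8223 → s = 15.1777

15.1777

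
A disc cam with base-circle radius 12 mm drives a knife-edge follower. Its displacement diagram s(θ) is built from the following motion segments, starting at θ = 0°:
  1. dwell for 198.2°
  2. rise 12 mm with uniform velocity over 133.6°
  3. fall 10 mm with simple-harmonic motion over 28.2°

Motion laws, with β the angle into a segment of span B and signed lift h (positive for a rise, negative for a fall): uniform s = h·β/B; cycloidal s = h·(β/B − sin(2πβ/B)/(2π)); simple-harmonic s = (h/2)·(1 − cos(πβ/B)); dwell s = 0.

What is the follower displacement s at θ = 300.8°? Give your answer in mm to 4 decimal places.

seg 1 [0°–198.2°] dwell: s stays 0.0000
seg 2 [198.2°–331.8°] uniform, h=12: θ=300.8° here. β=102.6, B=133.6. 12·102.6/133.6 = 9.2156 → s = 9.2156

9.2156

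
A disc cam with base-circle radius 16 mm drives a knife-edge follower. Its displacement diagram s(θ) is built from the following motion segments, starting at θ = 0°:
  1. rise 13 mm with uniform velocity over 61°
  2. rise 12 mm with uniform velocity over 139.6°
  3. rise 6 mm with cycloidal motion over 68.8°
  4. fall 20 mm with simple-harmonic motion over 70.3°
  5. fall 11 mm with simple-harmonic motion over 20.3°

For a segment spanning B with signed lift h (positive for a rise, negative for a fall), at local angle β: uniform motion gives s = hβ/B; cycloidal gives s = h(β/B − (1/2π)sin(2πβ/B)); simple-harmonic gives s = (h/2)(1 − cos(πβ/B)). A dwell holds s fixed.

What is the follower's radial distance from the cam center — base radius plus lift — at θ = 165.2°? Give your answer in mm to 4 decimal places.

seg 1 [0°–61°] uniform, h=13: full span → s += 13 → s = 13.0000
seg 2 [61°–200.6°] uniform, h=12: θ=165.2° here. β=104.2, B=139.6. 12·104.2/139.6 = 8.9570 → s = 21.9570
radial distance = base radius + s = 16 + 21.9570 = 37.9570

37.9570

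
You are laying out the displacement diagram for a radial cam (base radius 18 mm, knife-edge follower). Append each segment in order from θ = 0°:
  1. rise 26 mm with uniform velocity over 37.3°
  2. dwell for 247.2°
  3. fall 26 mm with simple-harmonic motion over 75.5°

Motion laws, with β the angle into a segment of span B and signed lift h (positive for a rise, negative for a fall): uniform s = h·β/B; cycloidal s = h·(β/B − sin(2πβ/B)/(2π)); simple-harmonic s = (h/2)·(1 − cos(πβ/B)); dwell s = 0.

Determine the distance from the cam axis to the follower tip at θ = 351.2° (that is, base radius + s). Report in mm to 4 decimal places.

seg 1 [0°–37.3°] uniform, h=26: full span → s += 26 → s = 26.0000
seg 2 [37.3°–284.5°] dwell: s stays 26.0000
seg 3 [284.5°–360°] simple-harmonic, h=-26: θ=351.2° here. β=66.7, B=75.5. -26/2·(1 − cos(π·0.8834)) = -25.1382 → s = 0.8618
radial distance = base radius + s = 18 + 0.8618 = 18.8618

18.8618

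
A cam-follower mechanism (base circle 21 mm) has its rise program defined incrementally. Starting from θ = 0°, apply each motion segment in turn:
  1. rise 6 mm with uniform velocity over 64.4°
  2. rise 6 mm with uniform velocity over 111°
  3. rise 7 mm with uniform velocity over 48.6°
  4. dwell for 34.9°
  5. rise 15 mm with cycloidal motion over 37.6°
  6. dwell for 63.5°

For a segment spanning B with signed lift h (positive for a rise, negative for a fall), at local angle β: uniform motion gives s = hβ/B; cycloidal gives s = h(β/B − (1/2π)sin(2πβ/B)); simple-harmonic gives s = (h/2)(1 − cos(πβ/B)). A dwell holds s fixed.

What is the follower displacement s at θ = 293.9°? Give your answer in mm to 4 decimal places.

seg 1 [0°–64.4°] uniform, h=6: full span → s += 6 → s = 6.0000
seg 2 [64.4°–175.4°] uniform, h=6: full span → s += 6 → s = 12.0000
seg 3 [175.4°–224°] uniform, h=7: full span → s += 7 → s = 19.0000
seg 4 [224°–258.9°] dwell: s stays 19.0000
seg 5 [258.9°–296.5°] cycloidal, h=15: θ=293.9° here. β=35, B=37.6. 15·(0.9309 − sin(2π·0.9309)/(2π)) = 14.9677 → s = 33.9677

33.9677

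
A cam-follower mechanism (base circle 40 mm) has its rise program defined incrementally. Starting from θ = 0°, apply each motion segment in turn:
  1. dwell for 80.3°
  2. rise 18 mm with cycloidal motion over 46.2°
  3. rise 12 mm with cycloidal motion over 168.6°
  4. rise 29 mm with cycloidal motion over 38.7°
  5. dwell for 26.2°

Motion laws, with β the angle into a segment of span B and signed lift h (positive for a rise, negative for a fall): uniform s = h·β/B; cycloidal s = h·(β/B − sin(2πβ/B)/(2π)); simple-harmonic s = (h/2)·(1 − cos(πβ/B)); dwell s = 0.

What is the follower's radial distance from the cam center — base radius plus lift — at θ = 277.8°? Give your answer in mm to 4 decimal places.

seg 1 [0°–80.3°] dwell: s stays 0.0000
seg 2 [80.3°–126.5°] cycloidal, h=18: full span → s += 18 → s = 18.0000
seg 3 [126.5°–295.1°] cycloidal, h=12: θ=277.8° here. β=151.3, B=168.6. 12·(0.8974 − sin(2π·0.8974)/(2π)) = 11.9165 → s = 29.9165
radial distance = base radius + s = 40 + 29.9165 = 69.9165

69.9165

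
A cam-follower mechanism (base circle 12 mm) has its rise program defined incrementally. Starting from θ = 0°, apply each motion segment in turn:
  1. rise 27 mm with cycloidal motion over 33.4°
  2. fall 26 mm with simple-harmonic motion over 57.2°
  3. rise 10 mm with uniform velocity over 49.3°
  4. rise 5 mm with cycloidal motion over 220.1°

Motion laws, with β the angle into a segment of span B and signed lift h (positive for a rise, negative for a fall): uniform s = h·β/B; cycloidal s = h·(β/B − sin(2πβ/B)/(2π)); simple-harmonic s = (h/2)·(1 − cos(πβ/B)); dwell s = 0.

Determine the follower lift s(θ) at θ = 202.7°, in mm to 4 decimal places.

seg 1 [0°–33.4°] cycloidal, h=27: full span → s += 27 → s = 27.0000
seg 2 [33.4°–90.6°] simple-harmonic, h=-26: full span → s += -26 → s = 1.0000
seg 3 [90.6°–139.9°] uniform, h=10: full span → s += 10 → s = 11.0000
seg 4 [139.9°–360°] cycloidal, h=5: θ=202.7° here. β=62.8, B=220.1. 5·(0.2853 − sin(2π·0.2853)/(2π)) = 0.6504 → s = 11.6504

11.6504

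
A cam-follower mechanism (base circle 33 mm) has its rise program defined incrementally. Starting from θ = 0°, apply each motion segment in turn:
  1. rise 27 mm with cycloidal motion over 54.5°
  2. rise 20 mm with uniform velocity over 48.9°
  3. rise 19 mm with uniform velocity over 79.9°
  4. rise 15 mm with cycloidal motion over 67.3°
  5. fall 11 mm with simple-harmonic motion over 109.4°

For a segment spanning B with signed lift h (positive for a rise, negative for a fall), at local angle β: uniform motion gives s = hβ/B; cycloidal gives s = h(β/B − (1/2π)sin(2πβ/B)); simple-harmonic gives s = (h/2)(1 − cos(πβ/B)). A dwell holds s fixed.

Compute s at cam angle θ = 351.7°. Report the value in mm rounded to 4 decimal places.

seg 1 [0°–54.5°] cycloidal, h=27: full span → s += 27 → s = 27.0000
seg 2 [54.5°–103.4°] uniform, h=20: full span → s += 20 → s = 47.0000
seg 3 [103.4°–183.3°] uniform, h=19: full span → s += 19 → s = 66.0000
seg 4 [183.3°–250.6°] cycloidal, h=15: full span → s += 15 → s = 81.0000
seg 5 [250.6°–360°] simple-harmonic, h=-11: θ=351.7° here. β=101.1, B=109.4. -11/2·(1 − cos(π·0.9241)) = -10.8445 → s = 70.1555

70.1555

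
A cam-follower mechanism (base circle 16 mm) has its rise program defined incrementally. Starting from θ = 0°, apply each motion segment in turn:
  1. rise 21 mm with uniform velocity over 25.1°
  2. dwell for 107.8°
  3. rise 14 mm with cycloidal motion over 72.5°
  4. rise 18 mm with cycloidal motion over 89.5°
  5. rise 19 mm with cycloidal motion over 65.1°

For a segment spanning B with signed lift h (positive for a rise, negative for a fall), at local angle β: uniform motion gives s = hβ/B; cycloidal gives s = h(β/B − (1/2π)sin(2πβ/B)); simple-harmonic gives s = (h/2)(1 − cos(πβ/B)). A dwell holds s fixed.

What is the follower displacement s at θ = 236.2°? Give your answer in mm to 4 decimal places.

seg 1 [0°–25.1°] uniform, h=21: full span → s += 21 → s = 21.0000
seg 2 [25.1°–132.9°] dwell: s stays 21.0000
seg 3 [132.9°–205.4°] cycloidal, h=14: full span → s += 14 → s = 35.0000
seg 4 [205.4°–294.9°] cycloidal, h=18: θ=236.2° here. β=30.8, B=89.5. 18·(0.3441 − sin(2π·0.3441)/(2π)) = 3.8163 → s = 38.8163

38.8163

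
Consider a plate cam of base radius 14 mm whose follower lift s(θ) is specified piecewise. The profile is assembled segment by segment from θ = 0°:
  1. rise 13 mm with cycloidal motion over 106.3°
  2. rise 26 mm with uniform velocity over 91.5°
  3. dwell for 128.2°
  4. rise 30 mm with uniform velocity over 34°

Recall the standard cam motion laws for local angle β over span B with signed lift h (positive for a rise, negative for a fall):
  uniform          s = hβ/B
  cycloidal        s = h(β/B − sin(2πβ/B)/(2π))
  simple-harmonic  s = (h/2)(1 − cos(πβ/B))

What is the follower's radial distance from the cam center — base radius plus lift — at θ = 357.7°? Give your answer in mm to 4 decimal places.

seg 1 [0°–106.3°] cycloidal, h=13: full span → s += 13 → s = 13.0000
seg 2 [106.3°–197.8°] uniform, h=26: full span → s += 26 → s = 39.0000
seg 3 [197.8°–326°] dwell: s stays 39.0000
seg 4 [326°–360°] uniform, h=30: θ=357.7° here. β=31.7, B=34. 30·31.7/34 = 27.9706 → s = 66.9706
radial distance = base radius + s = 14 + 66.9706 = 80.9706

80.9706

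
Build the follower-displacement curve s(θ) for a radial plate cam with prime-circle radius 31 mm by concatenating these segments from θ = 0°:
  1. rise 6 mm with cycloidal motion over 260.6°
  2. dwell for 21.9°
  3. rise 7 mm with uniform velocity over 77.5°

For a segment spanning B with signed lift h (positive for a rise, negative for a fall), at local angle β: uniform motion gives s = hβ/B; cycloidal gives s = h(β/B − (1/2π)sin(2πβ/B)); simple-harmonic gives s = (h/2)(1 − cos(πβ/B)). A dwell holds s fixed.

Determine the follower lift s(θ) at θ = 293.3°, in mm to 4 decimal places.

seg 1 [0°–260.6°] cycloidal, h=6: full span → s += 6 → s = 6.0000
seg 2 [260.6°–282.5°] dwell: s stays 6.0000
seg 3 [282.5°–360°] uniform, h=7: θ=293.3° here. β=10.8, B=77.5. 7·10.8/77.5 = 0.9755 → s = 6.9755

6.9755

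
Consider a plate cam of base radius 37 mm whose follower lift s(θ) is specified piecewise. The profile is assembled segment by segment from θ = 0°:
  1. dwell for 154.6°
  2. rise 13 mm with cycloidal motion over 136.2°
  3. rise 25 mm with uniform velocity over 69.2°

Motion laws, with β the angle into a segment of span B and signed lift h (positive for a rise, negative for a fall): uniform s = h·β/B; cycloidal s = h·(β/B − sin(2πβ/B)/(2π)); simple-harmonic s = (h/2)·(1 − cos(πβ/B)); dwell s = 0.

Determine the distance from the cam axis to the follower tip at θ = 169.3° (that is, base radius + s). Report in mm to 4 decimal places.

seg 1 [0°–154.6°] dwell: s stays 0.0000
seg 2 [154.6°–290.8°] cycloidal, h=13: θ=169.3° here. β=14.7, B=136.2. 13·(0.1079 − sin(2π·0.1079)/(2π)) = 0.1051 → s = 0.1051
radial distance = base radius + s = 37 + 0.1051 = 37.1051

37.1051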